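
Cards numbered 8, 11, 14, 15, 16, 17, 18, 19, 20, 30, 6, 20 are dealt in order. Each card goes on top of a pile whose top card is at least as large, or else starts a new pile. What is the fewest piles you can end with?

The minimum number of non-increasing subsequences covering a sequence equals the length of its longest strictly increasing subsequence.
LIS length is 10 (e.g. 8, 11, 14, 15, 16, 17, 18, 19, 20, 30), so 10 piles are needed.

10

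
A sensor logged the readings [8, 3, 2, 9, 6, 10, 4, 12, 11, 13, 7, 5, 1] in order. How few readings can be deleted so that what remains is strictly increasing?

8

Fewest deletions = n − (longest strictly increasing subsequence).
i:      1  2  3  4  5  6  7  8  9 10 11 12 13
a[i]:   8  3  2  9  6 10  4 12 11 13  7  5  1
dp:     1  1  1  2  2  3  2  4  4  5  3  3  1
max dp = 5, so deletions = 13 − 5 = 8.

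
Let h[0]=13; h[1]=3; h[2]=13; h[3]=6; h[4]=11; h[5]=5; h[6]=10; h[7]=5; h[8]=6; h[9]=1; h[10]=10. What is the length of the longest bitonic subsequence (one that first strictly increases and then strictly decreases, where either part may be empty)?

inc[i] = longest strictly increasing subsequence ending at i; dec[i] = longest strictly decreasing subsequence starting at i:
i:      0  1  2  3  4  5  6  7  8  9 10
h[i]:  13  3 13  6 11  5 10  5  6  1 10
inc:    1  1  2  2  3  2  3  2  3  1  4
dec:    5  2  5  3  4  2  3  2  2  1  1
Best peak at i=2 (value 13): inc=2, dec=5, length 2+5−1 = 6.

6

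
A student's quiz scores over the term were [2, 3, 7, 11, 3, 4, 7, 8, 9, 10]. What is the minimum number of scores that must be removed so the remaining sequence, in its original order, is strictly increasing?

Fewest deletions = n − (longest strictly increasing subsequence).
Patience tails:
2 → extends → [2]
3 → extends → [2, 3]
7 → extends → [2, 3, 7]
11 → extends → [2, 3, 7, 11]
3 → already a tail → [2, 3, 7, 11]
4 → replaces 7 → [2, 3, 4, 11]
7 → replaces 11 → [2, 3, 4, 7]
8 → extends → [2, 3, 4, 7, 8]
9 → extends → [2, 3, 4, 7, 8, 9]
10 → extends → [2, 3, 4, 7, 8, 9, 10]
Longest strictly increasing subsequence has length 7, so deletions = 10 − 7 = 3.

3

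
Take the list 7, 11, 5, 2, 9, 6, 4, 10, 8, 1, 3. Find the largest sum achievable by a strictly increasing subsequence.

26

Let S[i] be the best sum of a strictly increasing subsequence ending at i:
i:      1  2  3  4  5  6  7  8  9 10 11
a[i]:   7 11  5  2  9  6  4 10  8  1  3
S:      7 18  5  2 16 11  6 26 19  1  5
Maximum is 26 (e.g. 7 + 9 + 10).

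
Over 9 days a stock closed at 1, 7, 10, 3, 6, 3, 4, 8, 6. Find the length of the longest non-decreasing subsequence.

Track the smallest tail for each achievable length (allowing ties):
1 → extends → [1]
7 → extends → [1, 7]
10 → extends → [1, 7, 10]
3 → replaces 7 → [1, 3, 10]
6 → replaces 10 → [1, 3, 6]
3 → replaces 6 → [1, 3, 3]
4 → extends → [1, 3, 3, 4]
8 → extends → [1, 3, 3, 4, 8]
6 → replaces 8 → [1, 3, 3, 4, 6]
Five tails, so the longest non-decreasing subsequence has length 5 (e.g. 1, 3, 3, 4, 8).

5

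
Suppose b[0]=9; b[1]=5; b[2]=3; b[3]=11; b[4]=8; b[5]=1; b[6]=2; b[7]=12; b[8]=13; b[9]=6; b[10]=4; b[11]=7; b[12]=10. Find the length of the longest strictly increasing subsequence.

Track the smallest tail for each achievable length (strict):
9 → extends → [9]
5 → replaces 9 → [5]
3 → replaces 5 → [3]
11 → extends → [3, 11]
8 → replaces 11 → [3, 8]
1 → replaces 3 → [1, 8]
2 → replaces 8 → [1, 2]
12 → extends → [1, 2, 12]
13 → extends → [1, 2, 12, 13]
6 → replaces 12 → [1, 2, 6, 13]
4 → replaces 6 → [1, 2, 4, 13]
7 → replaces 13 → [1, 2, 4, 7]
10 → extends → [1, 2, 4, 7, 10]
Five tails, so the longest strictly increasing subsequence has length 5 (e.g. 1, 2, 6, 7, 10).

5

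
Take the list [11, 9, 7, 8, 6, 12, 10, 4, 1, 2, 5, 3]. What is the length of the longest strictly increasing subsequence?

3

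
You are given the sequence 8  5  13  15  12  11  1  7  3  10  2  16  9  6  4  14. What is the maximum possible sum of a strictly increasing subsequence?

52

Let S[i] be the best sum of a strictly increasing subsequence ending at i:
i:      1  2  3  4  5  6  7  8  9 10 11 12 13 14 15 16
a[i]:   8  5 13 15 12 11  1  7  3 10  2 16  9  6  4 14
S:      8  5 21 36 20 19  1 12  4 22  3 52 21 11  8 36
Maximum is 52 (e.g. 8 + 13 + 15 + 16).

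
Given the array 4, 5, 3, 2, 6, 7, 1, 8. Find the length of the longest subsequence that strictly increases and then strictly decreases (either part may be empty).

5

inc[i] = longest strictly increasing subsequence ending at i; dec[i] = longest strictly decreasing subsequence starting at i:
i:     1 2 3 4 5 6 7 8
a[i]:  4 5 3 2 6 7 1 8
inc:   1 2 1 1 3 4 1 5
dec:   4 4 3 2 2 2 1 1
Best peak at i=2 (value 5): inc=2, dec=4, length 2+4−1 = 5.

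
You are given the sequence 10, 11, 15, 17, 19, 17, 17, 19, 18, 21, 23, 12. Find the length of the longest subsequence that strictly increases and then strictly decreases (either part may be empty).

inc[i] = longest strictly increasing subsequence ending at i; dec[i] = longest strictly decreasing subsequence starting at i:
i:      1  2  3  4  5  6  7  8  9 10 11 12
a[i]:  10 11 15 17 19 17 17 19 18 21 23 12
inc:    1  2  3  4  5  4  4  5  5  6  7  3
dec:    1  1  2  2  3  2  2  3  2  2  2  1
Best peak at i=11 (value 23): inc=7, dec=2, length 7+2−1 = 8.

8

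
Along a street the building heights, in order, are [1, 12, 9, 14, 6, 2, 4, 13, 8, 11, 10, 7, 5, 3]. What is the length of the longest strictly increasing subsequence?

Track the smallest tail for each achievable length (strict):
1 → extends → [1]
12 → extends → [1, 12]
9 → replaces 12 → [1, 9]
14 → extends → [1, 9, 14]
6 → replaces 9 → [1, 6, 14]
2 → replaces 6 → [1, 2, 14]
4 → replaces 14 → [1, 2, 4]
13 → extends → [1, 2, 4, 13]
8 → replaces 13 → [1, 2, 4, 8]
11 → extends → [1, 2, 4, 8, 11]
10 → replaces 11 → [1, 2, 4, 8, 10]
7 → replaces 8 → [1, 2, 4, 7, 10]
5 → replaces 7 → [1, 2, 4, 5, 10]
3 → replaces 4 → [1, 2, 3, 5, 10]
Five tails, so the longest strictly increasing subsequence has length 5 (e.g. 1, 2, 4, 8, 11).

5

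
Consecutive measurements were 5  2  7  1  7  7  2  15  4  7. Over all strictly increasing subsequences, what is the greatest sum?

Let S[i] be the best sum of a strictly increasing subsequence ending at i:
i:      1  2  3  4  5  6  7  8  9 10
a[i]:   5  2  7  1  7  7  2 15  4  7
S:      5  2 12  1 12 12  3 27  7 14
Maximum is 27 (e.g. 5 + 7 + 15).

27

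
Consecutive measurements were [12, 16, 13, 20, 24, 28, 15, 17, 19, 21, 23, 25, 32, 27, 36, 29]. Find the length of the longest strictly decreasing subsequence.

2

Negate each value so 'decreasing' becomes 'increasing', then run patience tails on the negated sequence:
-12 → extends → [-12]
-16 → replaces -12 → [-16]
-13 → extends → [-16, -13]
-20 → replaces -16 → [-20, -13]
-24 → replaces -20 → [-24, -13]
-28 → replaces -24 → [-28, -13]
-15 → replaces -13 → [-28, -15]
-17 → replaces -15 → [-28, -17]
-19 → replaces -17 → [-28, -19]
-21 → replaces -19 → [-28, -21]
-23 → replaces -21 → [-28, -23]
-25 → replaces -23 → [-28, -25]
-32 → replaces -28 → [-32, -25]
-27 → replaces -25 → [-32, -27]
-36 → replaces -32 → [-36, -27]
-29 → replaces -27 → [-36, -29]
Two tails, so the longest strictly decreasing subsequence of the original has length 2.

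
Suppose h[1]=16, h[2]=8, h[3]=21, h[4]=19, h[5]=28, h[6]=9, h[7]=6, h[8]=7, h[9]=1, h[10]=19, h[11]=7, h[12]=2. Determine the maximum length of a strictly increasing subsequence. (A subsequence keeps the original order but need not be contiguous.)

Track the smallest tail for each achievable length (strict):
16 → extends → [16]
8 → replaces 16 → [8]
21 → extends → [8, 21]
19 → replaces 21 → [8, 19]
28 → extends → [8, 19, 28]
9 → replaces 19 → [8, 9, 28]
6 → replaces 8 → [6, 9, 28]
7 → replaces 9 → [6, 7, 28]
1 → replaces 6 → [1, 7, 28]
19 → replaces 28 → [1, 7, 19]
7 → already a tail → [1, 7, 19]
2 → replaces 7 → [1, 2, 19]
Three tails, so the longest strictly increasing subsequence has length 3 (e.g. 16, 21, 28).

3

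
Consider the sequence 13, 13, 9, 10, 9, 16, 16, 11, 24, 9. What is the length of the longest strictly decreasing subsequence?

3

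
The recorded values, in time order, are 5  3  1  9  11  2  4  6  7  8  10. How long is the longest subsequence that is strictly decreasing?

3

Negate each value so 'decreasing' becomes 'increasing', then run patience tails on the negated sequence:
-5 → extends → [-5]
-3 → extends → [-5, -3]
-1 → extends → [-5, -3, -1]
-9 → replaces -5 → [-9, -3, -1]
-11 → replaces -9 → [-11, -3, -1]
-2 → replaces -1 → [-11, -3, -2]
-4 → replaces -3 → [-11, -4, -2]
-6 → replaces -4 → [-11, -6, -2]
-7 → replaces -6 → [-11, -7, -2]
-8 → replaces -7 → [-11, -8, -2]
-10 → replaces -8 → [-11, -10, -2]
Three tails, so the longest strictly decreasing subsequence of the original has length 3.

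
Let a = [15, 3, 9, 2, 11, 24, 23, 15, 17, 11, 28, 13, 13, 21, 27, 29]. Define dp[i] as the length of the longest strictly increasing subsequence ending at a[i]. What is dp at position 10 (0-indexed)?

6

dp[i] = 1 + max{dp[j] : j<i, a[j]<a[i]} (or 1 if no such j):
i:      0  1  2  3  4  5  6  7  8  9 10 11 12 13 14 15
a[i]:  15  3  9  2 11 24 23 15 17 11 28 13 13 21 27 29
dp:     1  1  2  1  3  4  4  4  5  3  6  4  4  6  7  8
At index 10 the value is 6.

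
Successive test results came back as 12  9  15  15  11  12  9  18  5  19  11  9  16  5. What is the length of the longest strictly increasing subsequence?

5

Track the smallest tail for each achievable length (strict):
12 → extends → [12]
9 → replaces 12 → [9]
15 → extends → [9, 15]
15 → already a tail → [9, 15]
11 → replaces 15 → [9, 11]
12 → extends → [9, 11, 12]
9 → already a tail → [9, 11, 12]
18 → extends → [9, 11, 12, 18]
5 → replaces 9 → [5, 11, 12, 18]
19 → extends → [5, 11, 12, 18, 19]
11 → already a tail → [5, 11, 12, 18, 19]
9 → replaces 11 → [5, 9, 12, 18, 19]
16 → replaces 18 → [5, 9, 12, 16, 19]
5 → already a tail → [5, 9, 12, 16, 19]
Five tails, so the longest strictly increasing subsequence has length 5 (e.g. 9, 11, 12, 18, 19).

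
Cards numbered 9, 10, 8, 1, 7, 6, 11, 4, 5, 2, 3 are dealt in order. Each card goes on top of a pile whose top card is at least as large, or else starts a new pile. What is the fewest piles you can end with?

3

The minimum number of non-increasing subsequences covering a sequence equals the length of its longest strictly increasing subsequence.
LIS length is 3 (e.g. 9, 10, 11), so 3 piles are needed.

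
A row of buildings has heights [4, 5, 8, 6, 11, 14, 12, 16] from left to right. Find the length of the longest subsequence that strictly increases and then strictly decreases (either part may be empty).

inc[i] = longest strictly increasing subsequence ending at i; dec[i] = longest strictly decreasing subsequence starting at i:
i:      1  2  3  4  5  6  7  8
a[i]:   4  5  8  6 11 14 12 16
inc:    1  2  3  3  4  5  5  6
dec:    1  1  2  1  1  2  1  1
Best peak at i=6 (value 14): inc=5, dec=2, length 5+2−1 = 6.

6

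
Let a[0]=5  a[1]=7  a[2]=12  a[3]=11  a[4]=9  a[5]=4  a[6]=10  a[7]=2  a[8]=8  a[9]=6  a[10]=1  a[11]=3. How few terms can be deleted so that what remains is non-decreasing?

Fewest deletions = n − (longest non-decreasing subsequence).
Patience tails:
5 → extends → [5]
7 → extends → [5, 7]
12 → extends → [5, 7, 12]
11 → replaces 12 → [5, 7, 11]
9 → replaces 11 → [5, 7, 9]
4 → replaces 5 → [4, 7, 9]
10 → extends → [4, 7, 9, 10]
2 → replaces 4 → [2, 7, 9, 10]
8 → replaces 9 → [2, 7, 8, 10]
6 → replaces 7 → [2, 6, 8, 10]
1 → replaces 2 → [1, 6, 8, 10]
3 → replaces 6 → [1, 3, 8, 10]
Longest non-decreasing subsequence has length 4, so deletions = 12 − 4 = 8.

8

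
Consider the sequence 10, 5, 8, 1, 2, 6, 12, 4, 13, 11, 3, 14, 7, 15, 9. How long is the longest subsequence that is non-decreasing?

7

Let dp[i] be the length of the longest such subsequence ending at index i:
i:      1  2  3  4  5  6  7  8  9 10 11 12 13 14 15
a[i]:  10  5  8  1  2  6 12  4 13 11  3 14  7 15  9
dp:     1  1  2  1  2  3  4  3  5  4  3  6  4  7  5
Maximum dp value is 7.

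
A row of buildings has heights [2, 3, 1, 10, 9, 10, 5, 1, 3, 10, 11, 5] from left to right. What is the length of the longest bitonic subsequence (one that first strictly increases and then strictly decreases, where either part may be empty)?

6

inc[i] = longest strictly increasing subsequence ending at i; dec[i] = longest strictly decreasing subsequence starting at i:
i:      1  2  3  4  5  6  7  8  9 10 11 12
a[i]:   2  3  1 10  9 10  5  1  3 10 11  5
inc:    1  2  1  3  3  4  3  1  2  4  5  3
dec:    2  2  1  4  3  3  2  1  1  2  2  1
Best peak at i=4 (value 10): inc=3, dec=4, length 3+4−1 = 6.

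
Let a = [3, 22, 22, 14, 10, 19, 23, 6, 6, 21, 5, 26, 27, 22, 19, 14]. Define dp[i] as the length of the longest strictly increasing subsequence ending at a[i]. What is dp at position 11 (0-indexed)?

dp[i] = 1 + max{dp[j] : j<i, a[j]<a[i]} (or 1 if no such j):
i:      0  1  2  3  4  5  6  7  8  9 10 11 12 13 14 15
a[i]:   3 22 22 14 10 19 23  6  6 21  5 26 27 22 19 14
dp:     1  2  2  2  2  3  4  2  2  4  2  5  6  5  3  3
At index 11 the value is 5.

5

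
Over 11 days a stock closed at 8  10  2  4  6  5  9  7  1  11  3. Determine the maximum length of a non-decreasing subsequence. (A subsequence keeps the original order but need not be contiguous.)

5

Let dp[i] be the length of the longest such subsequence ending at index i:
i:      1  2  3  4  5  6  7  8  9 10 11
a[i]:   8 10  2  4  6  5  9  7  1 11  3
dp:     1  2  1  2  3  3  4  4  1  5  2
Maximum dp value is 5.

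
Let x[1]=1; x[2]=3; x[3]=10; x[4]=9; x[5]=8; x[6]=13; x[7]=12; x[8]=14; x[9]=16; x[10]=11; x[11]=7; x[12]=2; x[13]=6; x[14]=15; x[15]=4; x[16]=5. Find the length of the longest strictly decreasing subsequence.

6

Negate each value so 'decreasing' becomes 'increasing', then run patience tails on the negated sequence:
-1 → extends → [-1]
-3 → replaces -1 → [-3]
-10 → replaces -3 → [-10]
-9 → extends → [-10, -9]
-8 → extends → [-10, -9, -8]
-13 → replaces -10 → [-13, -9, -8]
-12 → replaces -9 → [-13, -12, -8]
-14 → replaces -13 → [-14, -12, -8]
-16 → replaces -14 → [-16, -12, -8]
-11 → replaces -8 → [-16, -12, -11]
-7 → extends → [-16, -12, -11, -7]
-2 → extends → [-16, -12, -11, -7, -2]
-6 → replaces -2 → [-16, -12, -11, -7, -6]
-15 → replaces -12 → [-16, -15, -11, -7, -6]
-4 → extends → [-16, -15, -11, -7, -6, -4]
-5 → replaces -4 → [-16, -15, -11, -7, -6, -5]
Six tails, so the longest strictly decreasing subsequence of the original has length 6.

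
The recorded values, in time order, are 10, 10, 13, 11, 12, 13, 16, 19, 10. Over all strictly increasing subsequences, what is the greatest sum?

81

Let S[i] be the best sum of a strictly increasing subsequence ending at i:
i:      1  2  3  4  5  6  7  8  9
a[i]:  10 10 13 11 12 13 16 19 10
S:     10 10 23 21 33 46 62 81 10
Maximum is 81 (e.g. 10 + 11 + 12 + 13 + 16 + 19).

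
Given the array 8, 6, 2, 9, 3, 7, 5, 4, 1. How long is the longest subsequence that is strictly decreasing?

5

Negate each value so 'decreasing' becomes 'increasing', then run patience tails on the negated sequence:
-8 → extends → [-8]
-6 → extends → [-8, -6]
-2 → extends → [-8, -6, -2]
-9 → replaces -8 → [-9, -6, -2]
-3 → replaces -2 → [-9, -6, -3]
-7 → replaces -6 → [-9, -7, -3]
-5 → replaces -3 → [-9, -7, -5]
-4 → extends → [-9, -7, -5, -4]
-1 → extends → [-9, -7, -5, -4, -1]
Five tails, so the longest strictly decreasing subsequence of the original has length 5.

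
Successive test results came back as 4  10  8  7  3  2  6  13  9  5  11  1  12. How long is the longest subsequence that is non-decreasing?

Let dp[i] be the length of the longest such subsequence ending at index i:
i:      1  2  3  4  5  6  7  8  9 10 11 12 13
a[i]:   4 10  8  7  3  2  6 13  9  5 11  1 12
dp:     1  2  2  2  1  1  2  3  3  2  4  1  5
Maximum dp value is 5.

5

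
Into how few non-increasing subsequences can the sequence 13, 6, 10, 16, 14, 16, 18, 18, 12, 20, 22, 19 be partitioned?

7

The minimum number of non-increasing subsequences covering a sequence equals the length of its longest strictly increasing subsequence.
LIS length is 7 (e.g. 6, 10, 14, 16, 18, 20, 22), so 7 piles are needed.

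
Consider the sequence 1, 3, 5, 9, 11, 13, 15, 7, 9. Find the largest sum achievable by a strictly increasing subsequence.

Let S[i] be the best sum of a strictly increasing subsequence ending at i:
i:      1  2  3  4  5  6  7  8  9
a[i]:   1  3  5  9 11 13 15  7  9
S:      1  4  9 18 29 42 57 16 25
Maximum is 57 (e.g. 1 + 3 + 5 + 9 + 11 + 13 + 15).

57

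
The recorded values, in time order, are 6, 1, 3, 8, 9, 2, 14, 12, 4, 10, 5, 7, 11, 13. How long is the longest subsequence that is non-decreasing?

Track the smallest tail for each achievable length (allowing ties):
6 → extends → [6]
1 → replaces 6 → [1]
3 → extends → [1, 3]
8 → extends → [1, 3, 8]
9 → extends → [1, 3, 8, 9]
2 → replaces 3 → [1, 2, 8, 9]
14 → extends → [1, 2, 8, 9, 14]
12 → replaces 14 → [1, 2, 8, 9, 12]
4 → replaces 8 → [1, 2, 4, 9, 12]
10 → replaces 12 → [1, 2, 4, 9, 10]
5 → replaces 9 → [1, 2, 4, 5, 10]
7 → replaces 10 → [1, 2, 4, 5, 7]
11 → extends → [1, 2, 4, 5, 7, 11]
13 → extends → [1, 2, 4, 5, 7, 11, 13]
Seven tails, so the longest non-decreasing subsequence has length 7 (e.g. 1, 3, 8, 9, 10, 11, 13).

7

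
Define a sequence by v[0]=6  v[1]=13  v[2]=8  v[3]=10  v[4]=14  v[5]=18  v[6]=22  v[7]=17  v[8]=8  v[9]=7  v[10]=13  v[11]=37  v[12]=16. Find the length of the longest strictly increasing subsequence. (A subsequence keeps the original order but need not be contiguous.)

7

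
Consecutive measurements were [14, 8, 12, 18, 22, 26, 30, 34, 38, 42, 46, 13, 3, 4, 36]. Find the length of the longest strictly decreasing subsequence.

3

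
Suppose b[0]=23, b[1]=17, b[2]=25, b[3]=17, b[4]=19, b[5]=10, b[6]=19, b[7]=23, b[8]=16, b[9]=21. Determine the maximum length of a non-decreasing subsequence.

5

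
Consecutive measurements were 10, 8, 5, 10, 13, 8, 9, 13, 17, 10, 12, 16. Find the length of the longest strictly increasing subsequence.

Track the smallest tail for each achievable length (strict):
10 → extends → [10]
8 → replaces 10 → [8]
5 → replaces 8 → [5]
10 → extends → [5, 10]
13 → extends → [5, 10, 13]
8 → replaces 10 → [5, 8, 13]
9 → replaces 13 → [5, 8, 9]
13 → extends → [5, 8, 9, 13]
17 → extends → [5, 8, 9, 13, 17]
10 → replaces 13 → [5, 8, 9, 10, 17]
12 → replaces 17 → [5, 8, 9, 10, 12]
16 → extends → [5, 8, 9, 10, 12, 16]
Six tails, so the longest strictly increasing subsequence has length 6 (e.g. 5, 8, 9, 10, 12, 16).

6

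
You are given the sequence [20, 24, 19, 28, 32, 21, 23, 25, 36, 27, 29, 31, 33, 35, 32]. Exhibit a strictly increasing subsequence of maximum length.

Patience tails give the LIS length; then backtrack through the dp parents:
20 → extends → [20]
24 → extends → [20, 24]
19 → replaces 20 → [19, 24]
28 → extends → [19, 24, 28]
32 → extends → [19, 24, 28, 32]
21 → replaces 24 → [19, 21, 28, 32]
23 → replaces 28 → [19, 21, 23, 32]
25 → replaces 32 → [19, 21, 23, 25]
36 → extends → [19, 21, 23, 25, 36]
27 → replaces 36 → [19, 21, 23, 25, 27]
29 → extends → [19, 21, 23, 25, 27, 29]
31 → extends → [19, 21, 23, 25, 27, 29, 31]
33 → extends → [19, 21, 23, 25, 27, 29, 31, 33]
35 → extends → [19, 21, 23, 25, 27, 29, 31, 33, 35]
32 → replaces 33 → [19, 21, 23, 25, 27, 29, 31, 32, 35]
Length 9; one witness is 20, 21, 23, 25, 27, 29, 31, 33, 35.

20, 21, 23, 25, 27, 29, 31, 33, 35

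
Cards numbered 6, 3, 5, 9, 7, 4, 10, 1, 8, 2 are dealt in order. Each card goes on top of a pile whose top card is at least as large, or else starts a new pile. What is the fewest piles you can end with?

4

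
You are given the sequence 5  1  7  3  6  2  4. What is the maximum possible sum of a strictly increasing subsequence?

12

Let S[i] be the best sum of a strictly increasing subsequence ending at i:
i:      1  2  3  4  5  6  7
a[i]:   5  1  7  3  6  2  4
S:      5  1 12  4 11  3  8
Maximum is 12 (e.g. 5 + 7).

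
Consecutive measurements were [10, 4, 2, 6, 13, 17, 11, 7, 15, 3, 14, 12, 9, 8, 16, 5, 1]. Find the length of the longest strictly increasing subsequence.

5

Let dp[i] be the length of the longest such subsequence ending at index i:
i:      1  2  3  4  5  6  7  8  9 10 11 12 13 14 15 16 17
a[i]:  10  4  2  6 13 17 11  7 15  3 14 12  9  8 16  5  1
dp:     1  1  1  2  3  4  3  3  4  2  4  4  4  4  5  3  1
Maximum dp value is 5.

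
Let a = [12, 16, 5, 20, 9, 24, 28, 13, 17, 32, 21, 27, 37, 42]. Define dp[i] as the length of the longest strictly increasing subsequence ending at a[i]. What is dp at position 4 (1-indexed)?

3

dp[i] = 1 + max{dp[j] : j<i, a[j]<a[i]} (or 1 if no such j):
i:      1  2  3  4  5  6  7  8  9 10 11 12 13 14
a[i]:  12 16  5 20  9 24 28 13 17 32 21 27 37 42
dp:     1  2  1  3  2  4  5  3  4  6  5  6  7  8
At index 4 the value is 3.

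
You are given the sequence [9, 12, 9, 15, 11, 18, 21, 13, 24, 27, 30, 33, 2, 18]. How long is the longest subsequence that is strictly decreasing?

3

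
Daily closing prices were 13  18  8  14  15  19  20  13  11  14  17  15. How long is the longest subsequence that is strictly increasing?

5

Let dp[i] be the length of the longest such subsequence ending at index i:
i:      1  2  3  4  5  6  7  8  9 10 11 12
a[i]:  13 18  8 14 15 19 20 13 11 14 17 15
dp:     1  2  1  2  3  4  5  2  2  3  4  4
Maximum dp value is 5.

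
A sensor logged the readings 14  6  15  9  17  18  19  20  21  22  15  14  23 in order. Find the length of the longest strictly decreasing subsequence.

Let dp[i] be the longest strictly decreasing subsequence ending at i:
i:      1  2  3  4  5  6  7  8  9 10 11 12 13
a[i]:  14  6 15  9 17 18 19 20 21 22 15 14 23
dp:     1  2  1  2  1  1  1  1  1  1  2  3  1
Maximum is 3.

3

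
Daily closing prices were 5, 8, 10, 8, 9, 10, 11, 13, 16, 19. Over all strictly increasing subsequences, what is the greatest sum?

91

Let S[i] be the best sum of a strictly increasing subsequence ending at i:
i:      1  2  3  4  5  6  7  8  9 10
a[i]:   5  8 10  8  9 10 11 13 16 19
S:      5 13 23 13 22 32 43 56 72 91
Maximum is 91 (e.g. 5 + 8 + 9 + 10 + 11 + 13 + 16 + 19).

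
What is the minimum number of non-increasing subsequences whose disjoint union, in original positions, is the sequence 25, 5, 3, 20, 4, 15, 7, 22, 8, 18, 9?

5

The minimum number of non-increasing subsequences covering a sequence equals the length of its longest strictly increasing subsequence.
LIS length is 5 (e.g. 3, 4, 7, 8, 18), so 5 piles are needed.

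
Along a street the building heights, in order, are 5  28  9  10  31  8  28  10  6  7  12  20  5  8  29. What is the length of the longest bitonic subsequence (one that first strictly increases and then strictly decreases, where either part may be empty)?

8

inc[i] = longest strictly increasing subsequence ending at i; dec[i] = longest strictly decreasing subsequence starting at i:
i:      1  2  3  4  5  6  7  8  9 10 11 12 13 14 15
a[i]:   5 28  9 10 31  8 28 10  6  7 12 20  5  8 29
inc:    1  2  2  3  4  2  4  3  2  3  4  5  1  4  6
dec:    1  5  4  4  5  3  4  3  2  2  2  2  1  1  1
Best peak at i=5 (value 31): inc=4, dec=5, length 4+5−1 = 8.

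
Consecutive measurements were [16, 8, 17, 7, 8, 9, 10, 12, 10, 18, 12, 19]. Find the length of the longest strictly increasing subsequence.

Track the smallest tail for each achievable length (strict):
16 → extends → [16]
8 → replaces 16 → [8]
17 → extends → [8, 17]
7 → replaces 8 → [7, 17]
8 → replaces 17 → [7, 8]
9 → extends → [7, 8, 9]
10 → extends → [7, 8, 9, 10]
12 → extends → [7, 8, 9, 10, 12]
10 → already a tail → [7, 8, 9, 10, 12]
18 → extends → [7, 8, 9, 10, 12, 18]
12 → already a tail → [7, 8, 9, 10, 12, 18]
19 → extends → [7, 8, 9, 10, 12, 18, 19]
Seven tails, so the longest strictly increasing subsequence has length 7 (e.g. 7, 8, 9, 10, 12, 18, 19).

7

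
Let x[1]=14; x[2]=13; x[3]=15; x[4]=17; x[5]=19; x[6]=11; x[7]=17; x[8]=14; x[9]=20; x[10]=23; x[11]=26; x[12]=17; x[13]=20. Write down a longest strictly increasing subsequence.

14, 15, 17, 19, 20, 23, 26

Patience tails give the LIS length; then backtrack through the dp parents:
14 → extends → [14]
13 → replaces 14 → [13]
15 → extends → [13, 15]
17 → extends → [13, 15, 17]
19 → extends → [13, 15, 17, 19]
11 → replaces 13 → [11, 15, 17, 19]
17 → already a tail → [11, 15, 17, 19]
14 → replaces 15 → [11, 14, 17, 19]
20 → extends → [11, 14, 17, 19, 20]
23 → extends → [11, 14, 17, 19, 20, 23]
26 → extends → [11, 14, 17, 19, 20, 23, 26]
17 → already a tail → [11, 14, 17, 19, 20, 23, 26]
20 → already a tail → [11, 14, 17, 19, 20, 23, 26]
Length 7; one witness is 14, 15, 17, 19, 20, 23, 26.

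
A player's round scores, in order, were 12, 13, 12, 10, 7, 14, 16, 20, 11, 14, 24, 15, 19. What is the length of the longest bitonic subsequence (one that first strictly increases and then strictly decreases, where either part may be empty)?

7

inc[i] = longest strictly increasing subsequence ending at i; dec[i] = longest strictly decreasing subsequence starting at i:
i:      1  2  3  4  5  6  7  8  9 10 11 12 13
a[i]:  12 13 12 10  7 14 16 20 11 14 24 15 19
inc:    1  2  1  1  1  3  4  5  2  3  6  4  5
dec:    3  4  3  2  1  2  2  2  1  1  2  1  1
Best peak at i=11 (value 24): inc=6, dec=2, length 6+2−1 = 7.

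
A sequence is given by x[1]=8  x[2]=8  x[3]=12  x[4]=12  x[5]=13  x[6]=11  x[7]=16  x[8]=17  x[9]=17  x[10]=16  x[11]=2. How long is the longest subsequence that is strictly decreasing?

Negate each value so 'decreasing' becomes 'increasing', then run patience tails on the negated sequence:
-8 → extends → [-8]
-8 → already a tail → [-8]
-12 → replaces -8 → [-12]
-12 → already a tail → [-12]
-13 → replaces -12 → [-13]
-11 → extends → [-13, -11]
-16 → replaces -13 → [-16, -11]
-17 → replaces -16 → [-17, -11]
-17 → already a tail → [-17, -11]
-16 → replaces -11 → [-17, -16]
-2 → extends → [-17, -16, -2]
Three tails, so the longest strictly decreasing subsequence of the original has length 3.

3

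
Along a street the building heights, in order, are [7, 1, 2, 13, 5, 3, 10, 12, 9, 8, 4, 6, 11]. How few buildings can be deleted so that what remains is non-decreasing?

Fewest deletions = n − (longest non-decreasing subsequence).
i:      1  2  3  4  5  6  7  8  9 10 11 12 13
a[i]:   7  1  2 13  5  3 10 12  9  8  4  6 11
dp:     1  1  2  3  3  3  4  5  4  4  4  5  6
max dp = 6, so deletions = 13 − 6 = 7.

7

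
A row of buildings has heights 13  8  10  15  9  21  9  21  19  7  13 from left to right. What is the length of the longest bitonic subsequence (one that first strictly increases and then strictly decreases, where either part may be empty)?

inc[i] = longest strictly increasing subsequence ending at i; dec[i] = longest strictly decreasing subsequence starting at i:
i:      1  2  3  4  5  6  7  8  9 10 11
a[i]:  13  8 10 15  9 21  9 21 19  7 13
inc:    1  1  2  3  2  4  2  4  4  1  3
dec:    4  2  3  3  2  3  2  3  2  1  1
Best peak at i=6 (value 21): inc=4, dec=3, length 4+3−1 = 6.

6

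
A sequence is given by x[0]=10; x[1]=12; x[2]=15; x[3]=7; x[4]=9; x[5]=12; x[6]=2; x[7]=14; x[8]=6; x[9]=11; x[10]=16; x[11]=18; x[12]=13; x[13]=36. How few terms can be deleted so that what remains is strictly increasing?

Fewest deletions = n − (longest strictly increasing subsequence).
Patience tails:
10 → extends → [10]
12 → extends → [10, 12]
15 → extends → [10, 12, 15]
7 → replaces 10 → [7, 12, 15]
9 → replaces 12 → [7, 9, 15]
12 → replaces 15 → [7, 9, 12]
2 → replaces 7 → [2, 9, 12]
14 → extends → [2, 9, 12, 14]
6 → replaces 9 → [2, 6, 12, 14]
11 → replaces 12 → [2, 6, 11, 14]
16 → extends → [2, 6, 11, 14, 16]
18 → extends → [2, 6, 11, 14, 16, 18]
13 → replaces 14 → [2, 6, 11, 13, 16, 18]
36 → extends → [2, 6, 11, 13, 16, 18, 36]
Longest strictly increasing subsequence has length 7, so deletions = 14 − 7 = 7.

7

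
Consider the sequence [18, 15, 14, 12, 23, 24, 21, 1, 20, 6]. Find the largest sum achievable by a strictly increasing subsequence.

65

Let S[i] be the best sum of a strictly increasing subsequence ending at i:
i:      1  2  3  4  5  6  7  8  9 10
a[i]:  18 15 14 12 23 24 21  1 20  6
S:     18 15 14 12 41 65 39  1 38  7
Maximum is 65 (e.g. 18 + 23 + 24).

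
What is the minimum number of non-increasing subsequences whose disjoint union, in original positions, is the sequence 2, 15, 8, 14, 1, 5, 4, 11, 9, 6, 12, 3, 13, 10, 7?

5

Place each on the leftmost legal pile:
2 → new pile 1 (tops now [2])
15 → new pile 2 (tops now [2, 15])
8 → pile 2 (tops now [2, 8])
14 → new pile 3 (tops now [2, 8, 14])
1 → pile 1 (tops now [1, 8, 14])
5 → pile 2 (tops now [1, 5, 14])
4 → pile 2 (tops now [1, 4, 14])
11 → pile 3 (tops now [1, 4, 11])
9 → pile 3 (tops now [1, 4, 9])
6 → pile 3 (tops now [1, 4, 6])
12 → new pile 4 (tops now [1, 4, 6, 12])
3 → pile 2 (tops now [1, 3, 6, 12])
13 → new pile 5 (tops now [1, 3, 6, 12, 13])
10 → pile 4 (tops now [1, 3, 6, 10, 13])
7 → pile 4 (tops now [1, 3, 6, 7, 13])
Five piles.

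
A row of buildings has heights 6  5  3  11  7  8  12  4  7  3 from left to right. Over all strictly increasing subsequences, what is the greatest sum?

Let S[i] be the best sum of a strictly increasing subsequence ending at i:
i:      1  2  3  4  5  6  7  8  9 10
a[i]:   6  5  3 11  7  8 12  4  7  3
S:      6  5  3 17 13 21 33  7 14  3
Maximum is 33 (e.g. 6 + 7 + 8 + 12).

33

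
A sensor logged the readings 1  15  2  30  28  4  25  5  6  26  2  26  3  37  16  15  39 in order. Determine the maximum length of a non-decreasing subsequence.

Track the smallest tail for each achievable length (allowing ties):
1 → extends → [1]
15 → extends → [1, 15]
2 → replaces 15 → [1, 2]
30 → extends → [1, 2, 30]
28 → replaces 30 → [1, 2, 28]
4 → replaces 28 → [1, 2, 4]
25 → extends → [1, 2, 4, 25]
5 → replaces 25 → [1, 2, 4, 5]
6 → extends → [1, 2, 4, 5, 6]
26 → extends → [1, 2, 4, 5, 6, 26]
2 → replaces 4 → [1, 2, 2, 5, 6, 26]
26 → extends → [1, 2, 2, 5, 6, 26, 26]
3 → replaces 5 → [1, 2, 2, 3, 6, 26, 26]
37 → extends → [1, 2, 2, 3, 6, 26, 26, 37]
16 → replaces 26 → [1, 2, 2, 3, 6, 16, 26, 37]
15 → replaces 16 → [1, 2, 2, 3, 6, 15, 26, 37]
39 → extends → [1, 2, 2, 3, 6, 15, 26, 37, 39]
Nine tails, so the longest non-decreasing subsequence has length 9 (e.g. 1, 2, 4, 5, 6, 26, 26, 37, 39).

9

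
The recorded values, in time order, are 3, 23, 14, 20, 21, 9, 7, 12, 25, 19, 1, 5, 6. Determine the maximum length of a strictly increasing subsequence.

5

Track the smallest tail for each achievable length (strict):
3 → extends → [3]
23 → extends → [3, 23]
14 → replaces 23 → [3, 14]
20 → extends → [3, 14, 20]
21 → extends → [3, 14, 20, 21]
9 → replaces 14 → [3, 9, 20, 21]
7 → replaces 9 → [3, 7, 20, 21]
12 → replaces 20 → [3, 7, 12, 21]
25 → extends → [3, 7, 12, 21, 25]
19 → replaces 21 → [3, 7, 12, 19, 25]
1 → replaces 3 → [1, 7, 12, 19, 25]
5 → replaces 7 → [1, 5, 12, 19, 25]
6 → replaces 12 → [1, 5, 6, 19, 25]
Five tails, so the longest strictly increasing subsequence has length 5 (e.g. 3, 14, 20, 21, 25).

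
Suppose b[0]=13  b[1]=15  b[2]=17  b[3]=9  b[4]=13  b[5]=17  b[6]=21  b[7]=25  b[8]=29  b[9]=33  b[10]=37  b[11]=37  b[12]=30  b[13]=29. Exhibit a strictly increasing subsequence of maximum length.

Patience tails give the LIS length; then backtrack through the dp parents:
13 → extends → [13]
15 → extends → [13, 15]
17 → extends → [13, 15, 17]
9 → replaces 13 → [9, 15, 17]
13 → replaces 15 → [9, 13, 17]
17 → already a tail → [9, 13, 17]
21 → extends → [9, 13, 17, 21]
25 → extends → [9, 13, 17, 21, 25]
29 → extends → [9, 13, 17, 21, 25, 29]
33 → extends → [9, 13, 17, 21, 25, 29, 33]
37 → extends → [9, 13, 17, 21, 25, 29, 33, 37]
37 → already a tail → [9, 13, 17, 21, 25, 29, 33, 37]
30 → replaces 33 → [9, 13, 17, 21, 25, 29, 30, 37]
29 → already a tail → [9, 13, 17, 21, 25, 29, 30, 37]
Length 8; one witness is 13, 15, 17, 21, 25, 29, 33, 37.

13, 15, 17, 21, 25, 29, 33, 37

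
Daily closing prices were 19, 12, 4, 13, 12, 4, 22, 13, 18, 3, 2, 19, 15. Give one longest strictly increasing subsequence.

Patience tails give the LIS length; then backtrack through the dp parents:
19 → extends → [19]
12 → replaces 19 → [12]
4 → replaces 12 → [4]
13 → extends → [4, 13]
12 → replaces 13 → [4, 12]
4 → already a tail → [4, 12]
22 → extends → [4, 12, 22]
13 → replaces 22 → [4, 12, 13]
18 → extends → [4, 12, 13, 18]
3 → replaces 4 → [3, 12, 13, 18]
2 → replaces 3 → [2, 12, 13, 18]
19 → extends → [2, 12, 13, 18, 19]
15 → replaces 18 → [2, 12, 13, 15, 19]
Length 5; one witness is 4, 12, 13, 18, 19.

4, 12, 13, 18, 19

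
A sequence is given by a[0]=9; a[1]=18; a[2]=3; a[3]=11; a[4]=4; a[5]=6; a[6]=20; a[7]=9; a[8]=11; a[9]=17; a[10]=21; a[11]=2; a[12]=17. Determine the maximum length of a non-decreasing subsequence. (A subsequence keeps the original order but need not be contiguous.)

7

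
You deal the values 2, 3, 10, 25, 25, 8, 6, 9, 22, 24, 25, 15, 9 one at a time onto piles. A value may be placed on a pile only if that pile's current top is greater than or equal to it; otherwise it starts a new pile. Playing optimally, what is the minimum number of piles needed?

7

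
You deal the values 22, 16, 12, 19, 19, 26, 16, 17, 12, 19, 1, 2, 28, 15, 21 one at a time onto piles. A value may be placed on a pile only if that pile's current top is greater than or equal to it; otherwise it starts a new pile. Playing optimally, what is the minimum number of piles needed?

Place each on the leftmost legal pile:
22 → new pile 1 (tops now [22])
16 → pile 1 (tops now [16])
12 → pile 1 (tops now [12])
19 → new pile 2 (tops now [12, 19])
19 → pile 2 (tops now [12, 19])
26 → new pile 3 (tops now [12, 19, 26])
16 → pile 2 (tops now [12, 16, 26])
17 → pile 3 (tops now [12, 16, 17])
12 → pile 1 (tops now [12, 16, 17])
19 → new pile 4 (tops now [12, 16, 17, 19])
1 → pile 1 (tops now [1, 16, 17, 19])
2 → pile 2 (tops now [1, 2, 17, 19])
28 → new pile 5 (tops now [1, 2, 17, 19, 28])
15 → pile 3 (tops now [1, 2, 15, 19, 28])
21 → pile 5 (tops now [1, 2, 15, 19, 21])
Five piles.

5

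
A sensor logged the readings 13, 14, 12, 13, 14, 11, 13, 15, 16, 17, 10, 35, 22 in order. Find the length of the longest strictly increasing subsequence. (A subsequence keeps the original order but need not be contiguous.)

Let dp[i] be the length of the longest such subsequence ending at index i:
i:      1  2  3  4  5  6  7  8  9 10 11 12 13
a[i]:  13 14 12 13 14 11 13 15 16 17 10 35 22
dp:     1  2  1  2  3  1  2  4  5  6  1  7  7
Maximum dp value is 7.

7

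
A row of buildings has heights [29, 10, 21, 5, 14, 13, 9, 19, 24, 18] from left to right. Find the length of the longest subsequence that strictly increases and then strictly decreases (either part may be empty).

5

inc[i] = longest strictly increasing subsequence ending at i; dec[i] = longest strictly decreasing subsequence starting at i:
i:      1  2  3  4  5  6  7  8  9 10
a[i]:  29 10 21  5 14 13  9 19 24 18
inc:    1  1  2  1  2  2  2  3  4  3
dec:    5  2  4  1  3  2  1  2  2  1
Best peak at i=1 (value 29): inc=1, dec=5, length 1+5−1 = 5.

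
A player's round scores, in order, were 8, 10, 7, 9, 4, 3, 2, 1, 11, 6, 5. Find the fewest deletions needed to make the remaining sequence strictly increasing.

8

Fewest deletions = n − (longest strictly increasing subsequence).
i:      1  2  3  4  5  6  7  8  9 10 11
a[i]:   8 10  7  9  4  3  2  1 11  6  5
dp:     1  2  1  2  1  1  1  1  3  2  2
max dp = 3, so deletions = 11 − 3 = 8.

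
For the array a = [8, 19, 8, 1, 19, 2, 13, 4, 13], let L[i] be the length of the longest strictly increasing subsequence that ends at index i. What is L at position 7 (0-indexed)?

3

dp[i] = 1 + max{dp[j] : j<i, a[j]<a[i]} (or 1 if no such j):
i:      0  1  2  3  4  5  6  7  8
a[i]:   8 19  8  1 19  2 13  4 13
dp:     1  2  1  1  2  2  3  3  4
At index 7 the value is 3.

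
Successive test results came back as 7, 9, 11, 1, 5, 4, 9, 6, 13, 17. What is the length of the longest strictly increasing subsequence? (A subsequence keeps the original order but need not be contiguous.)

Let dp[i] be the length of the longest such subsequence ending at index i:
i:      1  2  3  4  5  6  7  8  9 10
a[i]:   7  9 11  1  5  4  9  6 13 17
dp:     1  2  3  1  2  2  3  3  4  5
Maximum dp value is 5.

5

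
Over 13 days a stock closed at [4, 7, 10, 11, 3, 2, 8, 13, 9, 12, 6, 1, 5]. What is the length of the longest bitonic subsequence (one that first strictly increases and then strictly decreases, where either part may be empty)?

8

inc[i] = longest strictly increasing subsequence ending at i; dec[i] = longest strictly decreasing subsequence starting at i:
i:      1  2  3  4  5  6  7  8  9 10 11 12 13
a[i]:   4  7 10 11  3  2  8 13  9 12  6  1  5
inc:    1  2  3  4  1  1  3  5  4  5  2  1  2
dec:    4  4  4  4  3  2  3  4  3  3  2  1  1
Best peak at i=8 (value 13): inc=5, dec=4, length 5+4−1 = 8.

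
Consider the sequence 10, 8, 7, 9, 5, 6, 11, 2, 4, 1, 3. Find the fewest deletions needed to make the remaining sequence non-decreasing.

Fewest deletions = n − (longest non-decreasing subsequence).
i:      1  2  3  4  5  6  7  8  9 10 11
a[i]:  10  8  7  9  5  6 11  2  4  1  3
dp:     1  1  1  2  1  2  3  1  2  1  2
max dp = 3, so deletions = 11 − 3 = 8.

8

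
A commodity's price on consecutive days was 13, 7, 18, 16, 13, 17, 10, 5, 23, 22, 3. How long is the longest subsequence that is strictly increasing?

Let dp[i] be the length of the longest such subsequence ending at index i:
i:      1  2  3  4  5  6  7  8  9 10 11
a[i]:  13  7 18 16 13 17 10  5 23 22  3
dp:     1  1  2  2  2  3  2  1  4  4  1
Maximum dp value is 4.

4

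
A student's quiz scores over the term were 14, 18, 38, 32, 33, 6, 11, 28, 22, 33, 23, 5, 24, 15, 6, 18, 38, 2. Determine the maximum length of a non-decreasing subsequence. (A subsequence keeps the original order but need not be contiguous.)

6

Track the smallest tail for each achievable length (allowing ties):
14 → extends → [14]
18 → extends → [14, 18]
38 → extends → [14, 18, 38]
32 → replaces 38 → [14, 18, 32]
33 → extends → [14, 18, 32, 33]
6 → replaces 14 → [6, 18, 32, 33]
11 → replaces 18 → [6, 11, 32, 33]
28 → replaces 32 → [6, 11, 28, 33]
22 → replaces 28 → [6, 11, 22, 33]
33 → extends → [6, 11, 22, 33, 33]
23 → replaces 33 → [6, 11, 22, 23, 33]
5 → replaces 6 → [5, 11, 22, 23, 33]
24 → replaces 33 → [5, 11, 22, 23, 24]
15 → replaces 22 → [5, 11, 15, 23, 24]
6 → replaces 11 → [5, 6, 15, 23, 24]
18 → replaces 23 → [5, 6, 15, 18, 24]
38 → extends → [5, 6, 15, 18, 24, 38]
2 → replaces 5 → [2, 6, 15, 18, 24, 38]
Six tails, so the longest non-decreasing subsequence has length 6 (e.g. 14, 18, 32, 33, 33, 38).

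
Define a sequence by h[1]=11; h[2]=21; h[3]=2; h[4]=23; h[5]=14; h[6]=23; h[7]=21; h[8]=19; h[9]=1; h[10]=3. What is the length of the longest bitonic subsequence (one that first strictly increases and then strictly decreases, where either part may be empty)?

6

inc[i] = longest strictly increasing subsequence ending at i; dec[i] = longest strictly decreasing subsequence starting at i:
i:      1  2  3  4  5  6  7  8  9 10
h[i]:  11 21  2 23 14 23 21 19  1  3
inc:    1  2  1  3  2  3  3  3  1  2
dec:    3  3  2  4  2  4  3  2  1  1
Best peak at i=4 (value 23): inc=3, dec=4, length 3+4−1 = 6.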